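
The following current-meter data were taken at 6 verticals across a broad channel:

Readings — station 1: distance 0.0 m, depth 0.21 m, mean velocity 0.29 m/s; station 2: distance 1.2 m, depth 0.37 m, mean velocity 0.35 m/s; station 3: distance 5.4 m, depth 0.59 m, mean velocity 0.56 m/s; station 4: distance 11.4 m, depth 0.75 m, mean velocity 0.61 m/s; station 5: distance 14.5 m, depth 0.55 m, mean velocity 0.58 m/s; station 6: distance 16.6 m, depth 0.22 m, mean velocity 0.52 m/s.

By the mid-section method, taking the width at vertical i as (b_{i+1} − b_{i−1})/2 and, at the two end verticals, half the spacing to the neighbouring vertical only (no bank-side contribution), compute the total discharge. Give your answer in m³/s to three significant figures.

w_1 = (1.2 − 0.0)/2 = 0.6 m; q_1 = 0.29 × 0.21 × 0.6 = 0.03654 m³/s
w_2 = (5.4 − 0.0)/2 = 2.7 m; q_2 = 0.35 × 0.37 × 2.7 = 0.3497 m³/s
w_3 = (11.4 − 1.2)/2 = 5.1 m; q_3 = 0.56 × 0.59 × 5.1 = 1.685 m³/s
w_4 = (14.5 − 5.4)/2 = 4.55 m; q_4 = 0.61 × 0.75 × 4.55 = 2.082 m³/s
w_5 = (16.6 − 11.4)/2 = 2.6 m; q_5 = 0.58 × 0.55 × 2.6 = 0.8294 m³/s
w_6 = (16.6 − 14.5)/2 = 1.05 m; q_6 = 0.52 × 0.22 × 1.05 = 0.1201 m³/s
Q = Σ qᵢ = 5.102 m³/s

5.10 m³/s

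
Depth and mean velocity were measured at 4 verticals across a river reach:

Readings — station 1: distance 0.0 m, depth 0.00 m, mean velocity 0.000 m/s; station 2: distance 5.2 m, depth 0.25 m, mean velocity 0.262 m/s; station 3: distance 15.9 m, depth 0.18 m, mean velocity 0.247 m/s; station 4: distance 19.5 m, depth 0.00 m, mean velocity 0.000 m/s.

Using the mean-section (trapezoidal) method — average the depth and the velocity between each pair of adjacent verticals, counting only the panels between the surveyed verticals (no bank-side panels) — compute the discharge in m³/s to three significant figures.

0.711 m³/s

Panel 1-2: Δb = 5.2 m, d̄ = (0.00+0.25)/2 = 0.125, v̄ = (0.000+0.262)/2 = 0.131 → q = 5.2×0.125×0.131 = 0.08515 m³/s
Panel 2-3: Δb = 10.7 m, d̄ = (0.25+0.18)/2 = 0.215, v̄ = (0.262+0.247)/2 = 0.2545 → q = 10.7×0.215×0.2545 = 0.5855 m³/s
Panel 3-4: Δb = 3.6 m, d̄ = (0.18+0.00)/2 = 0.09, v̄ = (0.247+0.000)/2 = 0.1235 → q = 3.6×0.09×0.1235 = 0.04001 m³/s
Q = Σ q = 0.7106 m³/s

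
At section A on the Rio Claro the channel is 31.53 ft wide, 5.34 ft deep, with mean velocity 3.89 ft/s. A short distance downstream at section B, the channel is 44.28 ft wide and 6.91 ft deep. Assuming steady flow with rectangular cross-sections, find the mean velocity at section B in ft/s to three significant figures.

2.14 ft/s

Q = A₁V₁ = (31.53×5.34) × 3.89 = 655.0 ft³/s
A₂ = 44.28 × 6.91 = 306.0 ft²
V₂ = Q/A₂ = 655.0/306.0 = 2.141 ft/s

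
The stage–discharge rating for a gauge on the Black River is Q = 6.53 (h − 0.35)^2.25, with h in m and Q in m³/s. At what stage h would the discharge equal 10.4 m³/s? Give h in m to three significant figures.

h − h₀ = (Q/C)^(1/b) = (10.4/6.53)^(1/2.25) = 1.230 m
h = 0.35 + 1.230 = 1.580 m

1.58 m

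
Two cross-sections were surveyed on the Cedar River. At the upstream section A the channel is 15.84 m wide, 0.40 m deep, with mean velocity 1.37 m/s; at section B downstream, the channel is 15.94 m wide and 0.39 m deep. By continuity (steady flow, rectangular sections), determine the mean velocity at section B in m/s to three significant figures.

1.40 m/s

Q = A₁V₁ = (15.84×0.40) × 1.37 = 8.680 m³/s
A₂ = 15.94 × 0.39 = 6.217 m²
V₂ = Q/A₂ = 8.680/6.217 = 1.396 m/s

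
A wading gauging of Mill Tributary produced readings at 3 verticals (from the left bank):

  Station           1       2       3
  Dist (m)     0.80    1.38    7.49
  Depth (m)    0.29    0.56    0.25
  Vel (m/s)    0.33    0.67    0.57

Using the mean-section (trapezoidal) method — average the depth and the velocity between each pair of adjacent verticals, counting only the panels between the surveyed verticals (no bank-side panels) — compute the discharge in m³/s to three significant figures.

1.66 m³/s

Panel 1-2: Δb = 0.58 m, d̄ = (0.29+0.56)/2 = 0.425, v̄ = (0.33+0.67)/2 = 0.5 → q = 0.58×0.425×0.5 = 0.1233 m³/s
Panel 2-3: Δb = 6.11 m, d̄ = (0.56+0.25)/2 = 0.405, v̄ = (0.67+0.57)/2 = 0.62 → q = 6.11×0.405×0.62 = 1.534 m³/s
Q = Σ q = 1.657 m³/s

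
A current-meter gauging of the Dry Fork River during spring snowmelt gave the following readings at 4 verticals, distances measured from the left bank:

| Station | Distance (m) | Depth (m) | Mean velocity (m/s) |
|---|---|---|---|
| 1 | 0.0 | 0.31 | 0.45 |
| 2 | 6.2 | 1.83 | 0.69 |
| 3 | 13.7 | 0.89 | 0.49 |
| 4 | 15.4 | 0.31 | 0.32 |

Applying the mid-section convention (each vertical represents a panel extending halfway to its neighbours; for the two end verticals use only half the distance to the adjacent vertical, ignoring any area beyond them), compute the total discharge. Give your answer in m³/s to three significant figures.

w_1 = (6.2 − 0.0)/2 = 3.1 m; q_1 = 0.45 × 0.31 × 3.1 = 0.4325 m³/s
w_2 = (13.7 − 0.0)/2 = 6.85 m; q_2 = 0.69 × 1.83 × 6.85 = 8.649 m³/s
w_3 = (15.4 − 6.2)/2 = 4.6 m; q_3 = 0.49 × 0.89 × 4.6 = 2.006 m³/s
w_4 = (15.4 − 13.7)/2 = 0.85 m; q_4 = 0.32 × 0.31 × 0.85 = 0.08432 m³/s
Q = Σ qᵢ = 11.17 m³/s

11.2 m³/s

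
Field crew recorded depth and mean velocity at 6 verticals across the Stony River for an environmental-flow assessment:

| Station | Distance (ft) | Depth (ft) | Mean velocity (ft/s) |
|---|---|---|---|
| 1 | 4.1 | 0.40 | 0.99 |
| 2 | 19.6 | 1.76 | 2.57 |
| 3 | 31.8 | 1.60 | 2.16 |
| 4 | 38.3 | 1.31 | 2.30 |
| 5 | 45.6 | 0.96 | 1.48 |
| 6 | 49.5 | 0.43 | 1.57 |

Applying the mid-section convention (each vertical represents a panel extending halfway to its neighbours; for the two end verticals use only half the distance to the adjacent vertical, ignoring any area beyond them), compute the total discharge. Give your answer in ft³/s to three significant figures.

128 ft³/s

w_1 = (19.6 − 4.1)/2 = 7.75 ft; q_1 = 0.99 × 0.40 × 7.75 = 3.069 ft³/s
w_2 = (31.8 − 4.1)/2 = 13.85 ft; q_2 = 2.57 × 1.76 × 13.85 = 62.65 ft³/s
w_3 = (38.3 − 19.6)/2 = 9.35 ft; q_3 = 2.16 × 1.60 × 9.35 = 32.31 ft³/s
w_4 = (45.6 − 31.8)/2 = 6.9 ft; q_4 = 2.30 × 1.31 × 6.9 = 20.79 ft³/s
w_5 = (49.5 − 38.3)/2 = 5.6 ft; q_5 = 1.48 × 0.96 × 5.6 = 7.956 ft³/s
w_6 = (49.5 − 45.6)/2 = 1.95 ft; q_6 = 1.57 × 0.43 × 1.95 = 1.316 ft³/s
Q = Σ qᵢ = 128.1 ft³/s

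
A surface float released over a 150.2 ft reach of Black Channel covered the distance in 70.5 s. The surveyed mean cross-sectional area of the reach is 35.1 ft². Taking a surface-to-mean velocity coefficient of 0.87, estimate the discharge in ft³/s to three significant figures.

v_surface = L / t̄ = 150.2 / 70.5 = 2.130 ft/s
v_mean = 0.87 × 2.130 = 1.854 ft/s
Q = A × v_mean = 35.1 × 1.854 = 65.06 ft³/s

65.1 ft³/s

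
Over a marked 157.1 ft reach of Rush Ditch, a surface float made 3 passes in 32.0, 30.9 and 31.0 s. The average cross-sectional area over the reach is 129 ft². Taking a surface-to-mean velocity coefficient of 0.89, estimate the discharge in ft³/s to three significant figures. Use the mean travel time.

576 ft³/s

t̄ = (32.0 + 30.9 + 31.0) / 3 = 31.3 s
v_surface = L / t̄ = 157.1 / 31.3 = 5.019 ft/s
v_mean = 0.89 × 5.019 = 4.467 ft/s
Q = A × v_mean = 129 × 4.467 = 576.3 ft³/s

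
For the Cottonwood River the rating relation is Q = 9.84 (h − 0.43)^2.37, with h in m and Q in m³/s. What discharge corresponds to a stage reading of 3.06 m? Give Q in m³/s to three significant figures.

97.3 m³/s

Q = 9.84 × (3.06 − 0.43)^2.37 = 9.84 × 2.63^2.37 = 97.34 m³/s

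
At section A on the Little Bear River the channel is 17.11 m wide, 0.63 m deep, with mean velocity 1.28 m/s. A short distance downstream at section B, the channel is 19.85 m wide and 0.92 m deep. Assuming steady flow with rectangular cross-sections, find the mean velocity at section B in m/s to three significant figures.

Q = A₁V₁ = (17.11×0.63) × 1.28 = 13.80 m³/s
A₂ = 19.85 × 0.92 = 18.26 m²
V₂ = Q/A₂ = 13.80/18.26 = 0.7555 m/s

0.756 m/s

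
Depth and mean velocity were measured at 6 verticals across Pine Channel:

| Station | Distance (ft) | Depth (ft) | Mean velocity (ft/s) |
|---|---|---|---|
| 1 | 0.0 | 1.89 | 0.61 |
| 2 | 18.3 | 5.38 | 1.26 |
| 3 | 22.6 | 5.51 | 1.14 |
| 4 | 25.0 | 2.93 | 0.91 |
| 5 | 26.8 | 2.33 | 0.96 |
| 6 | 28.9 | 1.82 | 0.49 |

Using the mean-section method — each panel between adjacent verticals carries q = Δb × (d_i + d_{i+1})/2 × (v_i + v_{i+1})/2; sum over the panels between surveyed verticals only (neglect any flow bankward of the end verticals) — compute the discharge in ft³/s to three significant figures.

108 ft³/s

Panel 1-2: Δb = 18.3 ft, d̄ = (1.89+5.38)/2 = 3.635, v̄ = (0.61+1.26)/2 = 0.935 → q = 18.3×3.635×0.935 = 62.20 ft³/s
Panel 2-3: Δb = 4.3 ft, d̄ = (5.38+5.51)/2 = 5.445, v̄ = (1.26+1.14)/2 = 1.2 → q = 4.3×5.445×1.2 = 28.10 ft³/s
Panel 3-4: Δb = 2.4 ft, d̄ = (5.51+2.93)/2 = 4.22, v̄ = (1.14+0.91)/2 = 1.025 → q = 2.4×4.22×1.025 = 10.38 ft³/s
Panel 4-5: Δb = 1.8 ft, d̄ = (2.93+2.33)/2 = 2.63, v̄ = (0.91+0.96)/2 = 0.935 → q = 1.8×2.63×0.935 = 4.426 ft³/s
Panel 5-6: Δb = 2.1 ft, d̄ = (2.33+1.82)/2 = 2.075, v̄ = (0.96+0.49)/2 = 0.725 → q = 2.1×2.075×0.725 = 3.159 ft³/s
Q = Σ q = 108.3 ft³/s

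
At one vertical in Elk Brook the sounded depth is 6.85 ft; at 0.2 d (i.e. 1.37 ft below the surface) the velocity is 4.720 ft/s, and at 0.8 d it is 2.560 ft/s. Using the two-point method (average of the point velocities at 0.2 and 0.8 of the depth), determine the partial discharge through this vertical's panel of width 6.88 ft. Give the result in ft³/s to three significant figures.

v̄ = (4.720 + 2.560) / 2 = 3.640 ft/s
q = v̄ × d × w = 3.640 × 6.85 × 6.88 = 171.5 ft³/s

172 ft³/s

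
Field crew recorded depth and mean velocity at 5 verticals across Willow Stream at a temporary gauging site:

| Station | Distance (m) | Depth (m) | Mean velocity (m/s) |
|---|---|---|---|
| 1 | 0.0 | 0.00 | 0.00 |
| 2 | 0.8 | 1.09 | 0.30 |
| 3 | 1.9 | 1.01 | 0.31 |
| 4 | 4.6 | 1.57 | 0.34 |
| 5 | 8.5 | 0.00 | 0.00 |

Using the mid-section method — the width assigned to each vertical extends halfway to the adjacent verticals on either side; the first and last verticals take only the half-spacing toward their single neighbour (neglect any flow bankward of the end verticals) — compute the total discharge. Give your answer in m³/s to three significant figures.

2.67 m³/s

w_2 = (1.9 − 0.0)/2 = 0.95 m; q_2 = 0.30 × 1.09 × 0.95 = 0.3107 m³/s
w_3 = (4.6 − 0.8)/2 = 1.9 m; q_3 = 0.31 × 1.01 × 1.9 = 0.5949 m³/s
w_4 = (8.5 − 1.9)/2 = 3.3 m; q_4 = 0.34 × 1.57 × 3.3 = 1.762 m³/s
Stations 1, 5 contribute zero (depth or velocity is 0).
Q = Σ qᵢ = 2.667 m³/s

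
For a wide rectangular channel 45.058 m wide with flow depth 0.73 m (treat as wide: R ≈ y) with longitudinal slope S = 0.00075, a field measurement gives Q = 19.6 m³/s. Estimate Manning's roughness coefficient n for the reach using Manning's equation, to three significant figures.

0.0373

A = b·y = 45.058 × 0.73 = 32.89 m²
Wide channel: R ≈ y = 0.73 m
n = (1/Q)·A·R^(2/3)·S^(1/2) = (1/19.6) × 32.89 × 0.8107 × 0.02739 = 0.03726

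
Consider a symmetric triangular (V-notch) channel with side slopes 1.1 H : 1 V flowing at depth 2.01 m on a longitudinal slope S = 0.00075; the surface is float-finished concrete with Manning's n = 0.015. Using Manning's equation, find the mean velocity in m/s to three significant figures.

A = z·y² = 1.1×2.01² = 4.444 m²
P = 2y√(1+z²) = 2×2.01×√(1+1.1²) = 5.976 m
R = A/P = 4.444/5.976 = 0.7436 m
Q = (1/n)·A·R^(2/3)·S^(1/2) = (1/0.015) × 4.444 × 0.7436^(2/3) × 0.00075^(1/2) = 6.660 m³/s
V = Q/A = 6.660/4.444 = 1.499 m/s

1.50 m/s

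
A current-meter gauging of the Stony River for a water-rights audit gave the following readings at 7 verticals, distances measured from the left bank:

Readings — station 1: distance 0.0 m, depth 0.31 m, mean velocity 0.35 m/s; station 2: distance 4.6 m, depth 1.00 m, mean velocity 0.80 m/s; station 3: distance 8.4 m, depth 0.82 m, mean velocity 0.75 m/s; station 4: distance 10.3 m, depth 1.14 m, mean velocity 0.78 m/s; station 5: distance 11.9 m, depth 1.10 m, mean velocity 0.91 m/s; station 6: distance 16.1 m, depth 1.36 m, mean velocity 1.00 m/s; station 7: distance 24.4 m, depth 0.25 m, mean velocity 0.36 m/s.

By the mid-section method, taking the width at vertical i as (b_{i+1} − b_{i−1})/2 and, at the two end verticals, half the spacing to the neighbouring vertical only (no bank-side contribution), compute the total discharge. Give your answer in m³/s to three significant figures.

18.7 m³/s

w_1 = (4.6 − 0.0)/2 = 2.3 m; q_1 = 0.35 × 0.31 × 2.3 = 0.2496 m³/s
w_2 = (8.4 − 0.0)/2 = 4.2 m; q_2 = 0.80 × 1.00 × 4.2 = 3.360 m³/s
w_3 = (10.3 − 4.6)/2 = 2.85 m; q_3 = 0.75 × 0.82 × 2.85 = 1.753 m³/s
w_4 = (11.9 − 8.4)/2 = 1.75 m; q_4 = 0.78 × 1.14 × 1.75 = 1.556 m³/s
w_5 = (16.1 − 10.3)/2 = 2.9 m; q_5 = 0.91 × 1.10 × 2.9 = 2.903 m³/s
w_6 = (24.4 − 11.9)/2 = 6.25 m; q_6 = 1.00 × 1.36 × 6.25 = 8.500 m³/s
w_7 = (24.4 − 16.1)/2 = 4.15 m; q_7 = 0.36 × 0.25 × 4.15 = 0.3735 m³/s
Q = Σ qᵢ = 18.69 m³/s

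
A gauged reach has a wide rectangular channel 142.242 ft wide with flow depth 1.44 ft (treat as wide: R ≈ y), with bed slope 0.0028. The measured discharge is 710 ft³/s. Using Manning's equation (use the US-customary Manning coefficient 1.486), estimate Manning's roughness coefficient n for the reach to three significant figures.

A = b·y = 142.242 × 1.44 = 204.8 ft²
Wide channel: R ≈ y = 1.44 ft
n = (1.486/Q)·A·R^(2/3)·S^(1/2) = (1.486/710) × 204.8 × 1.275 × 0.05292 = 0.02893

0.0289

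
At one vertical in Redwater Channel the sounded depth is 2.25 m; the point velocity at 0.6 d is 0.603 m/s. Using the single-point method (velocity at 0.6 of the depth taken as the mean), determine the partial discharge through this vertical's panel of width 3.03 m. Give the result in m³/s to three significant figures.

v̄ = v₀.₆ = 0.603 m/s
q = v̄ × d × w = 0.6030 × 2.25 × 3.03 = 4.111 m³/s

4.11 m³/s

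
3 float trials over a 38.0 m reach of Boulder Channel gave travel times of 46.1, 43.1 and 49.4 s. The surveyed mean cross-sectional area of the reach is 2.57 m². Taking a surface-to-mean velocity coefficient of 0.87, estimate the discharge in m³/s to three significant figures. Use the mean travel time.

1.84 m³/s

t̄ = (46.1 + 43.1 + 49.4) / 3 = 46.2 s
v_surface = L / t̄ = 38.0 / 46.2 = 0.8225 m/s
v_mean = 0.87 × 0.8225 = 0.7156 m/s
Q = A × v_mean = 2.57 × 0.7156 = 1.839 m³/s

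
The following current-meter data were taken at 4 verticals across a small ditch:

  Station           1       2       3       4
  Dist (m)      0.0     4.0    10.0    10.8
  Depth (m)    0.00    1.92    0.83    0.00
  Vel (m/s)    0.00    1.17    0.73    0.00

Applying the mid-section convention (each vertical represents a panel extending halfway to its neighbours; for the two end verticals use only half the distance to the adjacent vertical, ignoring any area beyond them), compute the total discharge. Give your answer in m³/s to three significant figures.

13.3 m³/s

w_2 = (10.0 − 0.0)/2 = 5 m; q_2 = 1.17 × 1.92 × 5 = 11.23 m³/s
w_3 = (10.8 − 4.0)/2 = 3.4 m; q_3 = 0.73 × 0.83 × 3.4 = 2.060 m³/s
Stations 1, 4 contribute zero (depth or velocity is 0).
Q = Σ qᵢ = 13.29 m³/s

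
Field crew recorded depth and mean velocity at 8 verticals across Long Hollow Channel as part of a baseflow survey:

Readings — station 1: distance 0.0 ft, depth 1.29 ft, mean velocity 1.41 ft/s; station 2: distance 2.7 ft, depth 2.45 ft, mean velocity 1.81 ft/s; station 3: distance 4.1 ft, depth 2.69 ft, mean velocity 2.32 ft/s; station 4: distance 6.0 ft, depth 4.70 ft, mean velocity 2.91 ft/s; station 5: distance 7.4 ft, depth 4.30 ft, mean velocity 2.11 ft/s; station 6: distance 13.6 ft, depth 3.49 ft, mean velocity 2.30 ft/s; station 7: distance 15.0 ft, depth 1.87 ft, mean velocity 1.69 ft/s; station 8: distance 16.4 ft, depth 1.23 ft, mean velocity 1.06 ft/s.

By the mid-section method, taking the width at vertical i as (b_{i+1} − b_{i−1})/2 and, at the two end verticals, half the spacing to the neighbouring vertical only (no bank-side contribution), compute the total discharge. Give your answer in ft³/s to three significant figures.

115 ft³/s

w_1 = (2.7 − 0.0)/2 = 1.35 ft; q_1 = 1.41 × 1.29 × 1.35 = 2.456 ft³/s
w_2 = (4.1 − 0.0)/2 = 2.05 ft; q_2 = 1.81 × 2.45 × 2.05 = 9.091 ft³/s
w_3 = (6.0 − 2.7)/2 = 1.65 ft; q_3 = 2.32 × 2.69 × 1.65 = 10.30 ft³/s
w_4 = (7.4 − 4.1)/2 = 1.65 ft; q_4 = 2.91 × 4.70 × 1.65 = 22.57 ft³/s
w_5 = (13.6 − 6.0)/2 = 3.8 ft; q_5 = 2.11 × 4.30 × 3.8 = 34.48 ft³/s
w_6 = (15.0 − 7.4)/2 = 3.8 ft; q_6 = 2.30 × 3.49 × 3.8 = 30.50 ft³/s
w_7 = (16.4 − 13.6)/2 = 1.4 ft; q_7 = 1.69 × 1.87 × 1.4 = 4.424 ft³/s
w_8 = (16.4 − 15.0)/2 = 0.7 ft; q_8 = 1.06 × 1.23 × 0.7 = 0.9127 ft³/s
Q = Σ qᵢ = 114.7 ft³/s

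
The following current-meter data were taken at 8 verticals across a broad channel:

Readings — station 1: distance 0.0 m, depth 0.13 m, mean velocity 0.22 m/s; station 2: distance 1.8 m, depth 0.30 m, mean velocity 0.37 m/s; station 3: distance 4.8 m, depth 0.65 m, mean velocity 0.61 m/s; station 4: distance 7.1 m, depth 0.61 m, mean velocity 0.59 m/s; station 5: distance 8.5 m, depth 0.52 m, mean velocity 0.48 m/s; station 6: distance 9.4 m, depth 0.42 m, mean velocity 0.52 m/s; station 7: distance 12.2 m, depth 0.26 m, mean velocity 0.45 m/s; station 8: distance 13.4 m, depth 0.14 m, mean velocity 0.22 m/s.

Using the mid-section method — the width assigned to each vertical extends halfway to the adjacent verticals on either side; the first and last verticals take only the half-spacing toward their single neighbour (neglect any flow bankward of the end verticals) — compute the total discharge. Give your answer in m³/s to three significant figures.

w_1 = (1.8 − 0.0)/2 = 0.9 m; q_1 = 0.22 × 0.13 × 0.9 = 0.02574 m³/s
w_2 = (4.8 − 0.0)/2 = 2.4 m; q_2 = 0.37 × 0.30 × 2.4 = 0.2664 m³/s
w_3 = (7.1 − 1.8)/2 = 2.65 m; q_3 = 0.61 × 0.65 × 2.65 = 1.051 m³/s
w_4 = (8.5 − 4.8)/2 = 1.85 m; q_4 = 0.59 × 0.61 × 1.85 = 0.6658 m³/s
w_5 = (9.4 − 7.1)/2 = 1.15 m; q_5 = 0.48 × 0.52 × 1.15 = 0.2870 m³/s
w_6 = (12.2 − 8.5)/2 = 1.85 m; q_6 = 0.52 × 0.42 × 1.85 = 0.4040 m³/s
w_7 = (13.4 − 9.4)/2 = 2 m; q_7 = 0.45 × 0.26 × 2 = 0.2340 m³/s
w_8 = (13.4 − 12.2)/2 = 0.6 m; q_8 = 0.22 × 0.14 × 0.6 = 0.01848 m³/s
Q = Σ qᵢ = 2.952 m³/s

2.95 m³/s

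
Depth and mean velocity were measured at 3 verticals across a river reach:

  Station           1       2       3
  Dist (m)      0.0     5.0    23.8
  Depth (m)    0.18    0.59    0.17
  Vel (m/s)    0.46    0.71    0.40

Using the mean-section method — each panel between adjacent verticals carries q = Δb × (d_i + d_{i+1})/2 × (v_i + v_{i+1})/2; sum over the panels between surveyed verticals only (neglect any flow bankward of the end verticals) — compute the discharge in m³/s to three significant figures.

Panel 1-2: Δb = 5 m, d̄ = (0.18+0.59)/2 = 0.385, v̄ = (0.46+0.71)/2 = 0.585 → q = 5×0.385×0.585 = 1.126 m³/s
Panel 2-3: Δb = 18.8 m, d̄ = (0.59+0.17)/2 = 0.38, v̄ = (0.71+0.40)/2 = 0.555 → q = 18.8×0.38×0.555 = 3.965 m³/s
Q = Σ q = 5.091 m³/s

5.09 m³/s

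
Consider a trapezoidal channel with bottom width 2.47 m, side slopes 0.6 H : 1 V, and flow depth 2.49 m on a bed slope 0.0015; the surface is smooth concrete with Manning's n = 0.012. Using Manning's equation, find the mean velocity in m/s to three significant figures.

A = (b + z·y)·y = (2.47 + 0.6×2.49)×2.49 = 9.870 m²
P = b + 2y√(1+z²) = 2.47 + 2×2.49×√(1+0.6²) = 8.278 m
R = A/P = 9.870/8.278 = 1.192 m
Q = (1/n)·A·R^(2/3)·S^(1/2) = (1/0.012) × 9.870 × 1.192^(2/3) × 0.0015^(1/2) = 35.82 m³/s
V = Q/A = 35.82/9.870 = 3.629 m/s

3.63 m/s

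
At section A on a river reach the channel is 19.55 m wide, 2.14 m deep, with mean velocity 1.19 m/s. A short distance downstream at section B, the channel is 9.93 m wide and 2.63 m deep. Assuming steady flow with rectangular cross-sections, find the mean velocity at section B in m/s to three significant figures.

1.91 m/s

Q = A₁V₁ = (19.55×2.14) × 1.19 = 49.79 m³/s
A₂ = 9.93 × 2.63 = 26.12 m²
V₂ = Q/A₂ = 49.79/26.12 = 1.906 m/s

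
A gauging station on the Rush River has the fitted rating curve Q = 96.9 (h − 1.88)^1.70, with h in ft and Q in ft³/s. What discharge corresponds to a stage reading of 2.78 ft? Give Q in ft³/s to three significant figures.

81.0 ft³/s

Q = 96.9 × (2.78 − 1.88)^1.70 = 96.9 × 0.9^1.70 = 81.01 ft³/s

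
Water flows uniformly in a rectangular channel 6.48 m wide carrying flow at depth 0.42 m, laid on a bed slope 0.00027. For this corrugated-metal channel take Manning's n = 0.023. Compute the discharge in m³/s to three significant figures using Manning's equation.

1.01 m³/s

A = b·y = 6.48 × 0.42 = 2.722 m²
P = b + 2y = 6.48 + 2×0.42 = 7.320 m
R = A/P = 2.722/7.320 = 0.3718 m
Q = (1/n)·A·R^(2/3)·S^(1/2) = (1/0.023) × 2.722 × 0.3718^(2/3) × 0.00027^(1/2) = 1.005 m³/s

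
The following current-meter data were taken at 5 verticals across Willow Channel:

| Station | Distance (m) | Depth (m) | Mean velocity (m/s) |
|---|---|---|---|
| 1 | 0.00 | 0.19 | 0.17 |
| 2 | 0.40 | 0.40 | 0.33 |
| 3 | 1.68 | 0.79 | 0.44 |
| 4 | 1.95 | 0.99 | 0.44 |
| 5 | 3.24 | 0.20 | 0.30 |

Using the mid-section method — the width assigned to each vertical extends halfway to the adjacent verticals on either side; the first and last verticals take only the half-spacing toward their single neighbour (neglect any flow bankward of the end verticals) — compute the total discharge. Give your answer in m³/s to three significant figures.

w_1 = (0.40 − 0.00)/2 = 0.2 m; q_1 = 0.17 × 0.19 × 0.2 = 0.006460 m³/s
w_2 = (1.68 − 0.00)/2 = 0.84 m; q_2 = 0.33 × 0.40 × 0.84 = 0.1109 m³/s
w_3 = (1.95 − 0.40)/2 = 0.775 m; q_3 = 0.44 × 0.79 × 0.775 = 0.2694 m³/s
w_4 = (3.24 − 1.68)/2 = 0.78 m; q_4 = 0.44 × 0.99 × 0.78 = 0.3398 m³/s
w_5 = (3.24 − 1.95)/2 = 0.645 m; q_5 = 0.30 × 0.20 × 0.645 = 0.03870 m³/s
Q = Σ qᵢ = 0.7652 m³/s

0.765 m³/s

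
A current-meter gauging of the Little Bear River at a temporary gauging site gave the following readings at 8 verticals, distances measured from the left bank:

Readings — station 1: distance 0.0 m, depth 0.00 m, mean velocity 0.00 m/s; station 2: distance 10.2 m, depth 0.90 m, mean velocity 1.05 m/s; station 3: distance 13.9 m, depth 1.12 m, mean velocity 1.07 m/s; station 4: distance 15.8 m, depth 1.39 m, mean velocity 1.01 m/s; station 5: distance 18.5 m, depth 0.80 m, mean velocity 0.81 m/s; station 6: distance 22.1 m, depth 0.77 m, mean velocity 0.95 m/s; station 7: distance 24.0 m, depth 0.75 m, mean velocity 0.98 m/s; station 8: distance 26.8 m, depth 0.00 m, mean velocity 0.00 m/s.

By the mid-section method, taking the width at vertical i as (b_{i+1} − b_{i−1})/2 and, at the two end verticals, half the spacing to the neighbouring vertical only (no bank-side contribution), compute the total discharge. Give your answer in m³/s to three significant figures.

18.9 m³/s

w_2 = (13.9 − 0.0)/2 = 6.95 m; q_2 = 1.05 × 0.90 × 6.95 = 6.568 m³/s
w_3 = (15.8 − 10.2)/2 = 2.8 m; q_3 = 1.07 × 1.12 × 2.8 = 3.356 m³/s
w_4 = (18.5 − 13.9)/2 = 2.3 m; q_4 = 1.01 × 1.39 × 2.3 = 3.229 m³/s
w_5 = (22.1 − 15.8)/2 = 3.15 m; q_5 = 0.81 × 0.80 × 3.15 = 2.041 m³/s
w_6 = (24.0 − 18.5)/2 = 2.75 m; q_6 = 0.95 × 0.77 × 2.75 = 2.012 m³/s
w_7 = (26.8 − 22.1)/2 = 2.35 m; q_7 = 0.98 × 0.75 × 2.35 = 1.727 m³/s
Stations 1, 8 contribute zero (depth or velocity is 0).
Q = Σ qᵢ = 18.93 m³/s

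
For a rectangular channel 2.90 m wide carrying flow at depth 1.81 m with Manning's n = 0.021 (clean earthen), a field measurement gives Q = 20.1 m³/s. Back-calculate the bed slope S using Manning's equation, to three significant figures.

0.00863

A = b·y = 2.90 × 1.81 = 5.249 m²
P = b + 2y = 2.90 + 2×1.81 = 6.520 m
R = A/P = 5.249/6.520 = 0.8051 m
S = (Q·n / (1·A·R^(2/3)))² = (20.1×0.021 / (1×5.249×0.8654))² = 0.008635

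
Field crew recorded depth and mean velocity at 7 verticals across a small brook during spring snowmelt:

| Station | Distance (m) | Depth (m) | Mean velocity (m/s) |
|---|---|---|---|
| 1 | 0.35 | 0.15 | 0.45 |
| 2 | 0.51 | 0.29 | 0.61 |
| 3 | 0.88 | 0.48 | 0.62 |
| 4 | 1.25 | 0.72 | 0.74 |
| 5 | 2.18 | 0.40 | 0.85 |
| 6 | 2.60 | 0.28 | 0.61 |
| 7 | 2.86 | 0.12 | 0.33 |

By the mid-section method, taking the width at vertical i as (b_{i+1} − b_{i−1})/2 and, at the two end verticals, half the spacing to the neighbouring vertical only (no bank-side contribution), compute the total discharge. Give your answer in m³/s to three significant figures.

0.801 m³/s

w_1 = (0.51 − 0.35)/2 = 0.08 m; q_1 = 0.45 × 0.15 × 0.08 = 0.005400 m³/s
w_2 = (0.88 − 0.35)/2 = 0.265 m; q_2 = 0.61 × 0.29 × 0.265 = 0.04688 m³/s
w_3 = (1.25 − 0.51)/2 = 0.37 m; q_3 = 0.62 × 0.48 × 0.37 = 0.1101 m³/s
w_4 = (2.18 − 0.88)/2 = 0.65 m; q_4 = 0.74 × 0.72 × 0.65 = 0.3463 m³/s
w_5 = (2.60 − 1.25)/2 = 0.675 m; q_5 = 0.85 × 0.40 × 0.675 = 0.2295 m³/s
w_6 = (2.86 − 2.18)/2 = 0.34 m; q_6 = 0.61 × 0.28 × 0.34 = 0.05807 m³/s
w_7 = (2.86 − 2.60)/2 = 0.13 m; q_7 = 0.33 × 0.12 × 0.13 = 0.005148 m³/s
Q = Σ qᵢ = 0.8014 m³/s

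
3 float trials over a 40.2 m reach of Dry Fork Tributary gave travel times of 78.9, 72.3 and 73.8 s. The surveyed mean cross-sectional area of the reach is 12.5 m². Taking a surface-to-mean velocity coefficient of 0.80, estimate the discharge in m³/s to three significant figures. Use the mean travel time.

t̄ = (78.9 + 72.3 + 73.8) / 3 = 75 s
v_surface = L / t̄ = 40.2 / 75 = 0.5360 m/s
v_mean = 0.80 × 0.5360 = 0.4288 m/s
Q = A × v_mean = 12.5 × 0.4288 = 5.360 m³/s

5.36 m³/s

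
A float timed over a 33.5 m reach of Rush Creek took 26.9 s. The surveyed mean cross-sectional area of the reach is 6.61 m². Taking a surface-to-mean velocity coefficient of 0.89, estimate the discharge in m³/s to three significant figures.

7.33 m³/s

v_surface = L / t̄ = 33.5 / 26.9 = 1.245 m/s
v_mean = 0.89 × 1.245 = 1.108 m/s
Q = A × v_mean = 6.61 × 1.108 = 7.326 m³/s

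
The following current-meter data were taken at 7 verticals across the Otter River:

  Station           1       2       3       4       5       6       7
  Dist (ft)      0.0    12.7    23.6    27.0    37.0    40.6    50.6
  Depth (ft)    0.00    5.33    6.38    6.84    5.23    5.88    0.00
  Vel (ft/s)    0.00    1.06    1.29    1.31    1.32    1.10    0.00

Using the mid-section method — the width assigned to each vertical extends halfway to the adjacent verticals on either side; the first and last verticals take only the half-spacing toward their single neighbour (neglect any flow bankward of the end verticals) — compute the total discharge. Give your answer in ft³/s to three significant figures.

276 ft³/s

w_2 = (23.6 − 0.0)/2 = 11.8 ft; q_2 = 1.06 × 5.33 × 11.8 = 66.67 ft³/s
w_3 = (27.0 − 12.7)/2 = 7.15 ft; q_3 = 1.29 × 6.38 × 7.15 = 58.85 ft³/s
w_4 = (37.0 − 23.6)/2 = 6.7 ft; q_4 = 1.31 × 6.84 × 6.7 = 60.03 ft³/s
w_5 = (40.6 − 27.0)/2 = 6.8 ft; q_5 = 1.32 × 5.23 × 6.8 = 46.94 ft³/s
w_6 = (50.6 − 37.0)/2 = 6.8 ft; q_6 = 1.10 × 5.88 × 6.8 = 43.98 ft³/s
Stations 1, 7 contribute zero (depth or velocity is 0).
Q = Σ qᵢ = 276.5 ft³/s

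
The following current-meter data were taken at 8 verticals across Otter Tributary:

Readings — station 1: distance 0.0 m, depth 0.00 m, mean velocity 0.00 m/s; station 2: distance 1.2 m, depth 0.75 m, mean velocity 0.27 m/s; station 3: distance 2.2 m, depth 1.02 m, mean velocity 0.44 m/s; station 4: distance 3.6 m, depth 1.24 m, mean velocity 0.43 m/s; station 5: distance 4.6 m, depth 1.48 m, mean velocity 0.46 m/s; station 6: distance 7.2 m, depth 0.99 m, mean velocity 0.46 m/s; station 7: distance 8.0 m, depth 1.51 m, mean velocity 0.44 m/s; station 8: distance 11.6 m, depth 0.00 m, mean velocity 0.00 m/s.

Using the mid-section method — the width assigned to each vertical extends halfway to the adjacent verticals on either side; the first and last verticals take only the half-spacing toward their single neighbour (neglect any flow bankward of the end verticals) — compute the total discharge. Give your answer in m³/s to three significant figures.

4.86 m³/s

w_2 = (2.2 − 0.0)/2 = 1.1 m; q_2 = 0.27 × 0.75 × 1.1 = 0.2228 m³/s
w_3 = (3.6 − 1.2)/2 = 1.2 m; q_3 = 0.44 × 1.02 × 1.2 = 0.5386 m³/s
w_4 = (4.6 − 2.2)/2 = 1.2 m; q_4 = 0.43 × 1.24 × 1.2 = 0.6398 m³/s
w_5 = (7.2 − 3.6)/2 = 1.8 m; q_5 = 0.46 × 1.48 × 1.8 = 1.225 m³/s
w_6 = (8.0 − 4.6)/2 = 1.7 m; q_6 = 0.46 × 0.99 × 1.7 = 0.7742 m³/s
w_7 = (11.6 − 7.2)/2 = 2.2 m; q_7 = 0.44 × 1.51 × 2.2 = 1.462 m³/s
Stations 1, 8 contribute zero (depth or velocity is 0).
Q = Σ qᵢ = 4.862 m³/s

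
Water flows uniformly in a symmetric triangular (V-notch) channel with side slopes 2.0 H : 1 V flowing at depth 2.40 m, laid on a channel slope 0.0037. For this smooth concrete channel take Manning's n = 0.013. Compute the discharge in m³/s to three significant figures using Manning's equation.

A = z·y² = 2.0×2.40² = 11.52 m²
P = 2y√(1+z²) = 2×2.40×√(1+2.0²) = 10.73 m
R = A/P = 11.52/10.73 = 1.073 m
Q = (1/n)·A·R^(2/3)·S^(1/2) = (1/0.013) × 11.52 × 1.073^(2/3) × 0.0037^(1/2) = 56.51 m³/s

56.5 m³/s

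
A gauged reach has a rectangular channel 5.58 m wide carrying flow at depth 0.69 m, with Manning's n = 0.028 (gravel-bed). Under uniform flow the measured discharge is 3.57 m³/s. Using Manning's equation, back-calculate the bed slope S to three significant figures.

0.00148

A = b·y = 5.58 × 0.69 = 3.850 m²
P = b + 2y = 5.58 + 2×0.69 = 6.960 m
R = A/P = 3.850/6.960 = 0.5532 m
S = (Q·n / (1·A·R^(2/3)))² = (3.57×0.028 / (1×3.850×0.6739))² = 0.001484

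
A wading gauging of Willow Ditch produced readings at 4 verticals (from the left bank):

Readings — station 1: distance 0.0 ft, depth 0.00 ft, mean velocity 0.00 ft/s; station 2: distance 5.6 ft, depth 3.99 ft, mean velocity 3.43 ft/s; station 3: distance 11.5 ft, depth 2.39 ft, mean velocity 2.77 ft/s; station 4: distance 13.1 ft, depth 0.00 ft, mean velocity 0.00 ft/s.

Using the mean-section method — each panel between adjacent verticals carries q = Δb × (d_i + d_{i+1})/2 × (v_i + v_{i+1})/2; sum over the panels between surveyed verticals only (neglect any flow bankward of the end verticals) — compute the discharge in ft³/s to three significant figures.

80.2 ft³/s

Panel 1-2: Δb = 5.6 ft, d̄ = (0.00+3.99)/2 = 1.995, v̄ = (0.00+3.43)/2 = 1.715 → q = 5.6×1.995×1.715 = 19.16 ft³/s
Panel 2-3: Δb = 5.9 ft, d̄ = (3.99+2.39)/2 = 3.19, v̄ = (3.43+2.77)/2 = 3.1 → q = 5.9×3.19×3.1 = 58.35 ft³/s
Panel 3-4: Δb = 1.6 ft, d̄ = (2.39+0.00)/2 = 1.195, v̄ = (2.77+0.00)/2 = 1.385 → q = 1.6×1.195×1.385 = 2.648 ft³/s
Q = Σ q = 80.15 ft³/s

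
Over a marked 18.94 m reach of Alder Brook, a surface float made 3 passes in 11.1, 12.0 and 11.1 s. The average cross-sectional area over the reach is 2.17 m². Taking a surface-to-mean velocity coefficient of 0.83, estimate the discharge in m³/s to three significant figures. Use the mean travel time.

t̄ = (11.1 + 12.0 + 11.1) / 3 = 11.4 s
v_surface = L / t̄ = 18.94 / 11.4 = 1.661 m/s
v_mean = 0.83 × 1.661 = 1.379 m/s
Q = A × v_mean = 2.17 × 1.379 = 2.992 m³/s

2.99 m³/s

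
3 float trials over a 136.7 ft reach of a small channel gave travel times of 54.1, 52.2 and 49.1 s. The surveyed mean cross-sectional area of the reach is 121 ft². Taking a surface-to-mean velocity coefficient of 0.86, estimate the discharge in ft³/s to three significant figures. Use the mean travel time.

275 ft³/s

t̄ = (54.1 + 52.2 + 49.1) / 3 = 51.8 s
v_surface = L / t̄ = 136.7 / 51.8 = 2.639 ft/s
v_mean = 0.86 × 2.639 = 2.270 ft/s
Q = A × v_mean = 121 × 2.270 = 274.6 ft³/s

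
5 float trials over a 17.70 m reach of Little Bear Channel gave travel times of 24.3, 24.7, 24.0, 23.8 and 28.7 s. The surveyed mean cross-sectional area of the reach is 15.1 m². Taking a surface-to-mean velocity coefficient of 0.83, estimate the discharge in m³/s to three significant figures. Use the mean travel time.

8.84 m³/s

t̄ = (24.3 + 24.7 + 24.0 + 23.8 + 28.7) / 5 = 25.1 s
v_surface = L / t̄ = 17.70 / 25.1 = 0.7052 m/s
v_mean = 0.83 × 0.7052 = 0.5853 m/s
Q = A × v_mean = 15.1 × 0.5853 = 8.838 m³/s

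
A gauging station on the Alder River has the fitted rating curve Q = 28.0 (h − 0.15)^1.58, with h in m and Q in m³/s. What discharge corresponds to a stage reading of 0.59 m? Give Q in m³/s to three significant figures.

Q = 28.0 × (0.59 − 0.15)^1.58 = 28.0 × 0.44^1.58 = 7.653 m³/s

7.65 m³/s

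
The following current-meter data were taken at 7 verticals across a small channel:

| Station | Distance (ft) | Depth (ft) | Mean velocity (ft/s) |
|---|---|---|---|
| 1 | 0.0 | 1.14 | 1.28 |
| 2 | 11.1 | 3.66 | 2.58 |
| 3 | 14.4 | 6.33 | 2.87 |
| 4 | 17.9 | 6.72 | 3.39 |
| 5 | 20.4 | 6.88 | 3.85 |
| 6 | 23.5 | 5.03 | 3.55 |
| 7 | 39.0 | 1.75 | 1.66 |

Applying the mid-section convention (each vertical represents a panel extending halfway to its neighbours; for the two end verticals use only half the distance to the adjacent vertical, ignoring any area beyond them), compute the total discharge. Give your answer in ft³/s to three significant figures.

w_1 = (11.1 − 0.0)/2 = 5.55 ft; q_1 = 1.28 × 1.14 × 5.55 = 8.099 ft³/s
w_2 = (14.4 − 0.0)/2 = 7.2 ft; q_2 = 2.58 × 3.66 × 7.2 = 67.99 ft³/s
w_3 = (17.9 − 11.1)/2 = 3.4 ft; q_3 = 2.87 × 6.33 × 3.4 = 61.77 ft³/s
w_4 = (20.4 − 14.4)/2 = 3 ft; q_4 = 3.39 × 6.72 × 3 = 68.34 ft³/s
w_5 = (23.5 − 17.9)/2 = 2.8 ft; q_5 = 3.85 × 6.88 × 2.8 = 74.17 ft³/s
w_6 = (39.0 − 20.4)/2 = 9.3 ft; q_6 = 3.55 × 5.03 × 9.3 = 166.1 ft³/s
w_7 = (39.0 − 23.5)/2 = 7.75 ft; q_7 = 1.66 × 1.75 × 7.75 = 22.51 ft³/s
Q = Σ qᵢ = 468.9 ft³/s

469 ft³/s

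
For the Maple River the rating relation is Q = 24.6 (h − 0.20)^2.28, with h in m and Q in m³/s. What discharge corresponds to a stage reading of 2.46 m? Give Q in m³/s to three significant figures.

Q = 24.6 × (2.46 − 0.20)^2.28 = 24.6 × 2.26^2.28 = 157.9 m³/s

158 m³/s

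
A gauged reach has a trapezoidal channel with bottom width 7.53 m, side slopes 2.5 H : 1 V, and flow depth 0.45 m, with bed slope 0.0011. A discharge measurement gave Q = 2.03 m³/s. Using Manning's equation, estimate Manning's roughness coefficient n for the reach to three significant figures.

0.0340

A = (b + z·y)·y = (7.53 + 2.5×0.45)×0.45 = 3.895 m²
P = b + 2y√(1+z²) = 7.53 + 2×0.45×√(1+2.5²) = 9.953 m
R = A/P = 3.895/9.953 = 0.3913 m
n = (1/Q)·A·R^(2/3)·S^(1/2) = (1/2.03) × 3.895 × 0.5350 × 0.03317 = 0.03404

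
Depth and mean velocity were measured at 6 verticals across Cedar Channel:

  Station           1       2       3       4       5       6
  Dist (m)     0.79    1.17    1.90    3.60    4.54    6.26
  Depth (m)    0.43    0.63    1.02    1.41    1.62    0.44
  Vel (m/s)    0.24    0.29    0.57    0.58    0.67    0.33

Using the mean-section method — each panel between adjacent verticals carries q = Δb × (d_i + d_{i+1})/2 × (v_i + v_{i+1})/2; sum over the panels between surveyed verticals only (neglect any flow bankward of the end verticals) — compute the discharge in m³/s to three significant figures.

3.28 m³/s

Panel 1-2: Δb = 0.38 m, d̄ = (0.43+0.63)/2 = 0.53, v̄ = (0.24+0.29)/2 = 0.265 → q = 0.38×0.53×0.265 = 0.05337 m³/s
Panel 2-3: Δb = 0.73 m, d̄ = (0.63+1.02)/2 = 0.825, v̄ = (0.29+0.57)/2 = 0.43 → q = 0.73×0.825×0.43 = 0.2590 m³/s
Panel 3-4: Δb = 1.7 m, d̄ = (1.02+1.41)/2 = 1.215, v̄ = (0.57+0.58)/2 = 0.575 → q = 1.7×1.215×0.575 = 1.188 m³/s
Panel 4-5: Δb = 0.94 m, d̄ = (1.41+1.62)/2 = 1.515, v̄ = (0.58+0.67)/2 = 0.625 → q = 0.94×1.515×0.625 = 0.8901 m³/s
Panel 5-6: Δb = 1.72 m, d̄ = (1.62+0.44)/2 = 1.03, v̄ = (0.67+0.33)/2 = 0.5 → q = 1.72×1.03×0.5 = 0.8858 m³/s
Q = Σ q = 3.276 m³/s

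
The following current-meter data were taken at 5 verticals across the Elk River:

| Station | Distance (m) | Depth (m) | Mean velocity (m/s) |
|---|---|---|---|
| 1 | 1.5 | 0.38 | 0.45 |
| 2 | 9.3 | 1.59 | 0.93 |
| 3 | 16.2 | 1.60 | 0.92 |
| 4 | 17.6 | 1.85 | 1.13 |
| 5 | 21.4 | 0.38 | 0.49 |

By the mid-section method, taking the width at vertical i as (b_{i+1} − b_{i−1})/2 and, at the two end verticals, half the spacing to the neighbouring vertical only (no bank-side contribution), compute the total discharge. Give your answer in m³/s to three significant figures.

23.4 m³/s

w_1 = (9.3 − 1.5)/2 = 3.9 m; q_1 = 0.45 × 0.38 × 3.9 = 0.6669 m³/s
w_2 = (16.2 − 1.5)/2 = 7.35 m; q_2 = 0.93 × 1.59 × 7.35 = 10.87 m³/s
w_3 = (17.6 − 9.3)/2 = 4.15 m; q_3 = 0.92 × 1.60 × 4.15 = 6.109 m³/s
w_4 = (21.4 − 16.2)/2 = 2.6 m; q_4 = 1.13 × 1.85 × 2.6 = 5.435 m³/s
w_5 = (21.4 − 17.6)/2 = 1.9 m; q_5 = 0.49 × 0.38 × 1.9 = 0.3538 m³/s
Q = Σ qᵢ = 23.43 m³/s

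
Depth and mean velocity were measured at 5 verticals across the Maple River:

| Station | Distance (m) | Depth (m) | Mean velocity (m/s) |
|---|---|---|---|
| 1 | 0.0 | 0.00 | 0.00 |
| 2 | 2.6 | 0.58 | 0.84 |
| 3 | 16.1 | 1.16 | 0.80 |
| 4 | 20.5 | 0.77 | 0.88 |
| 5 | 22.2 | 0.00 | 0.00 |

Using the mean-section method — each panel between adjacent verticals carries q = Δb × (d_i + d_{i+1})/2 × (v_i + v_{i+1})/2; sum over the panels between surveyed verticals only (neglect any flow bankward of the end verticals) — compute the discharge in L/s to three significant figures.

Panel 1-2: Δb = 2.6 m, d̄ = (0.00+0.58)/2 = 0.29, v̄ = (0.00+0.84)/2 = 0.42 → q = 2.6×0.29×0.42 = 0.3167 m³/s
Panel 2-3: Δb = 13.5 m, d̄ = (0.58+1.16)/2 = 0.87, v̄ = (0.84+0.80)/2 = 0.82 → q = 13.5×0.87×0.82 = 9.631 m³/s
Panel 3-4: Δb = 4.4 m, d̄ = (1.16+0.77)/2 = 0.965, v̄ = (0.80+0.88)/2 = 0.84 → q = 4.4×0.965×0.84 = 3.567 m³/s
Panel 4-5: Δb = 1.7 m, d̄ = (0.77+0.00)/2 = 0.385, v̄ = (0.88+0.00)/2 = 0.44 → q = 1.7×0.385×0.44 = 0.2880 m³/s
Q = Σ q = 13.80 m³/s
= 13.80 × 1000 = 13800 L/s

13800 L/s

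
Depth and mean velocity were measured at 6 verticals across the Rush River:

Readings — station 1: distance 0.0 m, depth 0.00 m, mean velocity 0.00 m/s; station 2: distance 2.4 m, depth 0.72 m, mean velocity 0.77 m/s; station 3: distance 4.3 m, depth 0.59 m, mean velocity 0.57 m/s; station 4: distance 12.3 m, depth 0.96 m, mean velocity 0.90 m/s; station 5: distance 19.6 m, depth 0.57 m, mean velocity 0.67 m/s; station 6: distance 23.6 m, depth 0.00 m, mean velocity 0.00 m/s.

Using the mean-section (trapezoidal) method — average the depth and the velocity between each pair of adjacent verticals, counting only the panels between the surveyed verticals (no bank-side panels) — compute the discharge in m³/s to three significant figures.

Panel 1-2: Δb = 2.4 m, d̄ = (0.00+0.72)/2 = 0.36, v̄ = (0.00+0.77)/2 = 0.385 → q = 2.4×0.36×0.385 = 0.3326 m³/s
Panel 2-3: Δb = 1.9 m, d̄ = (0.72+0.59)/2 = 0.655, v̄ = (0.77+0.57)/2 = 0.67 → q = 1.9×0.655×0.67 = 0.8338 m³/s
Panel 3-4: Δb = 8 m, d̄ = (0.59+0.96)/2 = 0.775, v̄ = (0.57+0.90)/2 = 0.735 → q = 8×0.775×0.735 = 4.557 m³/s
Panel 4-5: Δb = 7.3 m, d̄ = (0.96+0.57)/2 = 0.765, v̄ = (0.90+0.67)/2 = 0.785 → q = 7.3×0.765×0.785 = 4.384 m³/s
Panel 5-6: Δb = 4 m, d̄ = (0.57+0.00)/2 = 0.285, v̄ = (0.67+0.00)/2 = 0.335 → q = 4×0.285×0.335 = 0.3819 m³/s
Q = Σ q = 10.49 m³/s

10.5 m³/s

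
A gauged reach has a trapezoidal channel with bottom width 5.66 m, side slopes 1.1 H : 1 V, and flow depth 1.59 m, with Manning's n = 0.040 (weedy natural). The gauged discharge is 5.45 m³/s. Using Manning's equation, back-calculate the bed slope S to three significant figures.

A = (b + z·y)·y = (5.66 + 1.1×1.59)×1.59 = 11.78 m²
P = b + 2y√(1+z²) = 5.66 + 2×1.59×√(1+1.1²) = 10.39 m
R = A/P = 11.78/10.39 = 1.134 m
S = (Q·n / (1·A·R^(2/3)))² = (5.45×0.040 / (1×11.78×1.088))² = 0.0002896

0.000290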